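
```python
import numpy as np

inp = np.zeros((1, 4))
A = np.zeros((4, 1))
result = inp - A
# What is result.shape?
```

(4, 4)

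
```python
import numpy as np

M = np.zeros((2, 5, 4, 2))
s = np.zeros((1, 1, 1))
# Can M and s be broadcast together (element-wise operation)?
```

Yes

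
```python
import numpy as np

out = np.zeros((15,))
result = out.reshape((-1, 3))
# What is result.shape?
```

(5, 3)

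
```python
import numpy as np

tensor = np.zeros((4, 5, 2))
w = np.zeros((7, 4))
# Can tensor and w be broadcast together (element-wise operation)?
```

No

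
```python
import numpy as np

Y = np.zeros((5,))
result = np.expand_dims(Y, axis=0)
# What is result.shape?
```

(1, 5)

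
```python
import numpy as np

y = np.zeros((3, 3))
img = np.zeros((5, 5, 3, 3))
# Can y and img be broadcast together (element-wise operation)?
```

Yes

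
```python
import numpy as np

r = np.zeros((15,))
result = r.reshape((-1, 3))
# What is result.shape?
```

(5, 3)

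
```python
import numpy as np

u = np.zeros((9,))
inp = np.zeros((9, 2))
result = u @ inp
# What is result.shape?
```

(2,)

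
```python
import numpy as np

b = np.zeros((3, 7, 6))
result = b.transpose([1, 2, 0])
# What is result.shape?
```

(7, 6, 3)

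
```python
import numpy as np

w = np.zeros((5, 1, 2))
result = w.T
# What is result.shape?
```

(2, 1, 5)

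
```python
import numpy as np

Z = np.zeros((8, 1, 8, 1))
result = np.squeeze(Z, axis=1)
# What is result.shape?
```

(8, 8, 1)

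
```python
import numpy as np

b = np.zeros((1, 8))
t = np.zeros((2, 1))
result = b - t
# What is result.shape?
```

(2, 8)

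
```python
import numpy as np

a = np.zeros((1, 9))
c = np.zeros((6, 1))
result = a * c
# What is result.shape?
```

(6, 9)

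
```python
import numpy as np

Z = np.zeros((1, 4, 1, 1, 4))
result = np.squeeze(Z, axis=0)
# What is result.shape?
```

(4, 1, 1, 4)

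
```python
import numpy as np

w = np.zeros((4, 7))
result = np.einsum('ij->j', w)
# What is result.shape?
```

(7,)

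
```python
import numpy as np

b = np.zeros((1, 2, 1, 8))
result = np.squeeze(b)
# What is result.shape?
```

(2, 8)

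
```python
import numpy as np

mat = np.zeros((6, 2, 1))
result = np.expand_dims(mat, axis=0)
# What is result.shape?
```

(1, 6, 2, 1)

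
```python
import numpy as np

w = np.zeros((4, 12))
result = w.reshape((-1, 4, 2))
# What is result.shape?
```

(6, 4, 2)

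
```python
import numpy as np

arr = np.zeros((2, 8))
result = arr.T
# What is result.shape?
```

(8, 2)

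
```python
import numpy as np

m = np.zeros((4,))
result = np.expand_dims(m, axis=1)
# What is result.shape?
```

(4, 1)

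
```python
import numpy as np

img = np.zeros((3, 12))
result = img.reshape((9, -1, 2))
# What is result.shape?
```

(9, 2, 2)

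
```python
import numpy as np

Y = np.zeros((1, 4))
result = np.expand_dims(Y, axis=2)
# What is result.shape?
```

(1, 4, 1)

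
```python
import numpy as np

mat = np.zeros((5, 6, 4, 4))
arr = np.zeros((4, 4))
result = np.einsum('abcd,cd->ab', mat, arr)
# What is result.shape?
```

(5, 6)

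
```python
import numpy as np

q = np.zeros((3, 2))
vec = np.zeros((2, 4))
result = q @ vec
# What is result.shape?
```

(3, 4)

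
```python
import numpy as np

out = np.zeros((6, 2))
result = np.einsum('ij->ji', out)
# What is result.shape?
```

(2, 6)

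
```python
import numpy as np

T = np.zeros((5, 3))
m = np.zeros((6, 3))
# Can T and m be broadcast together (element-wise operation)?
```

No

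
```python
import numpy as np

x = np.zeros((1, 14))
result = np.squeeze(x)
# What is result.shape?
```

(14,)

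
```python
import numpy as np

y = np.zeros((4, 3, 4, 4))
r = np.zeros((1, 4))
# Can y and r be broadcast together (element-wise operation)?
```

Yes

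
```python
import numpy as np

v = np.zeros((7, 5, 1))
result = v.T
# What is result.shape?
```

(1, 5, 7)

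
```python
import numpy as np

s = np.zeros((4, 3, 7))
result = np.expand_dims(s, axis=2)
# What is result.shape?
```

(4, 3, 1, 7)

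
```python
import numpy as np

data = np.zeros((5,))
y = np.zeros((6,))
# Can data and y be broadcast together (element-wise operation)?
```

No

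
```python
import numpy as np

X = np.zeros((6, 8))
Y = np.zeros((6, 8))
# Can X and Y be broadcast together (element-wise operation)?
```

Yes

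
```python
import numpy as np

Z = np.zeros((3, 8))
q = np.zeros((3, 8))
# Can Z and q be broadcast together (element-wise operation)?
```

Yes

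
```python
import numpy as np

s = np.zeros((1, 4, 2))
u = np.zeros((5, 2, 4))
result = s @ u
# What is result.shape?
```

(5, 4, 4)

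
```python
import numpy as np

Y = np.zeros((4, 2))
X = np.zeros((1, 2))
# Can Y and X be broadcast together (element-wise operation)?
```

Yes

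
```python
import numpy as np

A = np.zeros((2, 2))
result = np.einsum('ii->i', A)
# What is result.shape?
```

(2,)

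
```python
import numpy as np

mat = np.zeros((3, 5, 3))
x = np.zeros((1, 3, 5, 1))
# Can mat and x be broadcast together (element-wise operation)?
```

Yes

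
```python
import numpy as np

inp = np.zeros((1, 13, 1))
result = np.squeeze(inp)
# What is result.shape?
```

(13,)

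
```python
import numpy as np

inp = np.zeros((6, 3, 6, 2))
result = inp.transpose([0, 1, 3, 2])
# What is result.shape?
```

(6, 3, 2, 6)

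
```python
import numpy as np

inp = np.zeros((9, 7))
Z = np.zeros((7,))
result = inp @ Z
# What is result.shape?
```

(9,)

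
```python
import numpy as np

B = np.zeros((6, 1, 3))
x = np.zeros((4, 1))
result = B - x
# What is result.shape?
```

(6, 4, 3)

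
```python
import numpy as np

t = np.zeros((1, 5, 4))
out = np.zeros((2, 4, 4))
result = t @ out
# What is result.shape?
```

(2, 5, 4)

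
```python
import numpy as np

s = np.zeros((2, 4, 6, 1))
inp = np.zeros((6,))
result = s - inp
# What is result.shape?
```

(2, 4, 6, 6)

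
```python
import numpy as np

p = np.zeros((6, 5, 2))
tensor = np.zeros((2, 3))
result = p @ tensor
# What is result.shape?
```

(6, 5, 3)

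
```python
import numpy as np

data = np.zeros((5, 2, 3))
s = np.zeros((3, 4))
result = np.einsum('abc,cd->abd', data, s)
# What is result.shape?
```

(5, 2, 4)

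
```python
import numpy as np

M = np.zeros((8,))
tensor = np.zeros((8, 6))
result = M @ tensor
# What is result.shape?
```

(6,)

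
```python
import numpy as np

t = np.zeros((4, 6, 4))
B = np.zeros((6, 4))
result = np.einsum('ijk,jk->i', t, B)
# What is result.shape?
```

(4,)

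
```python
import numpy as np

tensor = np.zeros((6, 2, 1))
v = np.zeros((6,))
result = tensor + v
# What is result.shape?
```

(6, 2, 6)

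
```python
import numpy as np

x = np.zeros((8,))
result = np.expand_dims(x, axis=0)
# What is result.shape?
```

(1, 8)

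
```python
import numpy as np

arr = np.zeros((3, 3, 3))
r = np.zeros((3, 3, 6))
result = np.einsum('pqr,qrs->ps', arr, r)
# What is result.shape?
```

(3, 6)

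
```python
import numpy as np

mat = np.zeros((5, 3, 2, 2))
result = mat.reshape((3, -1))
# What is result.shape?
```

(3, 20)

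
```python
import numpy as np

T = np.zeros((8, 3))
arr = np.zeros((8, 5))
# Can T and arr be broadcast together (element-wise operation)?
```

No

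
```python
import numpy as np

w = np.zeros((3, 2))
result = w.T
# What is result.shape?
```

(2, 3)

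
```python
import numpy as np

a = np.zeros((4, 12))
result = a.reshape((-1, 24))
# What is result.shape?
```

(2, 24)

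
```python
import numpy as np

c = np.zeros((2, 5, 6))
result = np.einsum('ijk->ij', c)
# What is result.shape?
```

(2, 5)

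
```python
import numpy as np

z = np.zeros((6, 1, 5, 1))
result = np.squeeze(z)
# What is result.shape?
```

(6, 5)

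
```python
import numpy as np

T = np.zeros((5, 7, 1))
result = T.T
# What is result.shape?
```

(1, 7, 5)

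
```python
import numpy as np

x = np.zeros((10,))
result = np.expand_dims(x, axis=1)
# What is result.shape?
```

(10, 1)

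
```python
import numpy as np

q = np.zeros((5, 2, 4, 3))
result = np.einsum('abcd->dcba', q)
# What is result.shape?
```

(3, 4, 2, 5)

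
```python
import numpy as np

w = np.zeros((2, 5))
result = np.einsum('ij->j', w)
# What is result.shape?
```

(5,)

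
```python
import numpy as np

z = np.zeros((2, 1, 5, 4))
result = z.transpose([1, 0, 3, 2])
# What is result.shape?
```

(1, 2, 4, 5)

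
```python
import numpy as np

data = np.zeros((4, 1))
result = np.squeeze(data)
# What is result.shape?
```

(4,)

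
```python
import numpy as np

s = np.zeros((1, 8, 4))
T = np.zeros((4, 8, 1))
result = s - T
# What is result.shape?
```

(4, 8, 4)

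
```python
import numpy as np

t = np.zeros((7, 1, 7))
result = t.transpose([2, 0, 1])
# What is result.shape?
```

(7, 7, 1)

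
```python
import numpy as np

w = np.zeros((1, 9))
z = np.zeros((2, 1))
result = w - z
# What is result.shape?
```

(2, 9)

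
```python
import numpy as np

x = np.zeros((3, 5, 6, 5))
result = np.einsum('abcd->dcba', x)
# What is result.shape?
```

(5, 6, 5, 3)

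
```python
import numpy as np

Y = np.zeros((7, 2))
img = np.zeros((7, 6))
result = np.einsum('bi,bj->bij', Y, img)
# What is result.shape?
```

(7, 2, 6)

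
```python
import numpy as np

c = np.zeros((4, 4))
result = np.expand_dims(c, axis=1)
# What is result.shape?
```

(4, 1, 4)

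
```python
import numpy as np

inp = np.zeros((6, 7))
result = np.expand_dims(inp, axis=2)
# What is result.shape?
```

(6, 7, 1)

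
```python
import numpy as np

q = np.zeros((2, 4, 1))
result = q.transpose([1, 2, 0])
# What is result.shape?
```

(4, 1, 2)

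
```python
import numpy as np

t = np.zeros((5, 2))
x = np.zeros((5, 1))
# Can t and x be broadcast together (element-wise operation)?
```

Yes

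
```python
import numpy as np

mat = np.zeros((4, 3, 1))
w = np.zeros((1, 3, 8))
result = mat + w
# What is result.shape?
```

(4, 3, 8)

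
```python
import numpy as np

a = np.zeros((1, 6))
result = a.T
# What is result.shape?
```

(6, 1)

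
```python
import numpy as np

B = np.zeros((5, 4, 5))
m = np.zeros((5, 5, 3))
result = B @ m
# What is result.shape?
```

(5, 4, 3)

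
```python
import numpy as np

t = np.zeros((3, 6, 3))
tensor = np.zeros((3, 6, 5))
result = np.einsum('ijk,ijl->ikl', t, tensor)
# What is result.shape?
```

(3, 3, 5)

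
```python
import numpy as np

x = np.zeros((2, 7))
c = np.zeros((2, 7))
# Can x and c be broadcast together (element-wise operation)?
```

Yes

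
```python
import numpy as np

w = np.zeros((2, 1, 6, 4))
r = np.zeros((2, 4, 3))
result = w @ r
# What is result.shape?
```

(2, 2, 6, 3)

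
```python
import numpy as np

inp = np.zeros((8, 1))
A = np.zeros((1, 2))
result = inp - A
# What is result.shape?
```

(8, 2)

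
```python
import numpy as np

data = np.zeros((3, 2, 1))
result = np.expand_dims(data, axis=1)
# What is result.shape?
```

(3, 1, 2, 1)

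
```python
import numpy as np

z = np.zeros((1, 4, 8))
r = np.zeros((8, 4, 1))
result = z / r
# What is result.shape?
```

(8, 4, 8)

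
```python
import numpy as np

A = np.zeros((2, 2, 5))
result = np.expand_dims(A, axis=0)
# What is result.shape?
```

(1, 2, 2, 5)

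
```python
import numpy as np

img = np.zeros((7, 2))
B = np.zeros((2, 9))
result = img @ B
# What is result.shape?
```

(7, 9)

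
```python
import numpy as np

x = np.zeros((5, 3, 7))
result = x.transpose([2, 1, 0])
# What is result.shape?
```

(7, 3, 5)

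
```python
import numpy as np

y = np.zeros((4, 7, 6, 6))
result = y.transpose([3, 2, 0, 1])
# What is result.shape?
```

(6, 6, 4, 7)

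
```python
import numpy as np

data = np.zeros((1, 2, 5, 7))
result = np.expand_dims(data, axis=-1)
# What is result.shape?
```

(1, 2, 5, 7, 1)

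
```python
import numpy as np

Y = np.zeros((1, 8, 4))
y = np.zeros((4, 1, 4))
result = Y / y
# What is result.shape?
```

(4, 8, 4)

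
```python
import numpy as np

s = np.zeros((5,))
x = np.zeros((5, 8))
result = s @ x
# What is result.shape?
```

(8,)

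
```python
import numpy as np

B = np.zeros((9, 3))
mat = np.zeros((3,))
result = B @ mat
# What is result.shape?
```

(9,)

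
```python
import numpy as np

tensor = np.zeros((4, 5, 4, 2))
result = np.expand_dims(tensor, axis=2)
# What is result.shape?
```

(4, 5, 1, 4, 2)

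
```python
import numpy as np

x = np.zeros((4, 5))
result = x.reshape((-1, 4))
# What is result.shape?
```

(5, 4)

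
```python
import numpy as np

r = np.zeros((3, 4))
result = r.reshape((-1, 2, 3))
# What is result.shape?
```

(2, 2, 3)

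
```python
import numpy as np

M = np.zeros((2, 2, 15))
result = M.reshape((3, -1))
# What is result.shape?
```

(3, 20)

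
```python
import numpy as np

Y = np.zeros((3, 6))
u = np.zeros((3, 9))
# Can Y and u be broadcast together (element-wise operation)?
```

No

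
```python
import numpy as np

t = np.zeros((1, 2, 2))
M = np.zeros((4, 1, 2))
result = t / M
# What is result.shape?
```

(4, 2, 2)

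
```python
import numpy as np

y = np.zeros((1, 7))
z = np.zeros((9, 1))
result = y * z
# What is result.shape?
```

(9, 7)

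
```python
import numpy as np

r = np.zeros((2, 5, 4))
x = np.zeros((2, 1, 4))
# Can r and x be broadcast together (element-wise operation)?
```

Yes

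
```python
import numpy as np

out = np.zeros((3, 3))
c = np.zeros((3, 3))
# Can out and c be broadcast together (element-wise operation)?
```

Yes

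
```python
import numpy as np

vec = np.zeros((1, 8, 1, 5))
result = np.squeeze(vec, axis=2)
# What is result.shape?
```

(1, 8, 5)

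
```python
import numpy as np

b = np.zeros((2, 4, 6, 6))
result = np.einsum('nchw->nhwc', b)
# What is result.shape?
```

(2, 6, 6, 4)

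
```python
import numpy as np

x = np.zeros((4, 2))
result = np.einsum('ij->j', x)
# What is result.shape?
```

(2,)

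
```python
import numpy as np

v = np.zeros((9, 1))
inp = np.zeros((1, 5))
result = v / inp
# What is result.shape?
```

(9, 5)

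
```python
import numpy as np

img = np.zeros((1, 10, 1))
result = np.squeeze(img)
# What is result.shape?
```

(10,)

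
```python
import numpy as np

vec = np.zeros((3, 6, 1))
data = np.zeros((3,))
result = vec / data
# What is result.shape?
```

(3, 6, 3)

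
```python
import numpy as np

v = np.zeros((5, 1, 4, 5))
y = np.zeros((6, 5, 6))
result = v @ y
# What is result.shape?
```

(5, 6, 4, 6)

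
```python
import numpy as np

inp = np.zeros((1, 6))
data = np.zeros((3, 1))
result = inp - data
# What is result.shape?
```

(3, 6)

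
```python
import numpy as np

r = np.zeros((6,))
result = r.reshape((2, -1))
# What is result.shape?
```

(2, 3)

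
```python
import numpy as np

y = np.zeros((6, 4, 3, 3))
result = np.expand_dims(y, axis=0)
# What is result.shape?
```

(1, 6, 4, 3, 3)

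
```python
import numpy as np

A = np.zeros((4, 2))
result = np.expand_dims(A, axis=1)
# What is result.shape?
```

(4, 1, 2)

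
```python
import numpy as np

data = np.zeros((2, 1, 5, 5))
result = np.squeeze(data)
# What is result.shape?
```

(2, 5, 5)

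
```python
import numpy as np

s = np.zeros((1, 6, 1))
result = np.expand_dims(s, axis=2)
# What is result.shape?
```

(1, 6, 1, 1)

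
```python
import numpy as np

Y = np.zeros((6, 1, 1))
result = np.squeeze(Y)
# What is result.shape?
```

(6,)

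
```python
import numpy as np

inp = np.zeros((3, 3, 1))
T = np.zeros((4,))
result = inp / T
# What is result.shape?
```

(3, 3, 4)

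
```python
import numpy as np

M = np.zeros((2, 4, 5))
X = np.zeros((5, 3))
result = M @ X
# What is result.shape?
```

(2, 4, 3)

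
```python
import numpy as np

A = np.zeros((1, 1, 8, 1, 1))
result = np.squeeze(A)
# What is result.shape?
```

(8,)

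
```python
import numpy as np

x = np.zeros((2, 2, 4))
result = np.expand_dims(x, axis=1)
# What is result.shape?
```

(2, 1, 2, 4)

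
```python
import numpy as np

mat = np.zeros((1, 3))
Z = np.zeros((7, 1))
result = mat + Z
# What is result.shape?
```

(7, 3)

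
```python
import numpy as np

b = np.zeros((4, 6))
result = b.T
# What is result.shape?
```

(6, 4)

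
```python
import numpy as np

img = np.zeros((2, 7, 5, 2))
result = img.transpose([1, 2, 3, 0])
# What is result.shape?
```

(7, 5, 2, 2)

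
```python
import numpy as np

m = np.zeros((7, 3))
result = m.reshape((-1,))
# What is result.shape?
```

(21,)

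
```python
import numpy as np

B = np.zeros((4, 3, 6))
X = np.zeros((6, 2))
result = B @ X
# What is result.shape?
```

(4, 3, 2)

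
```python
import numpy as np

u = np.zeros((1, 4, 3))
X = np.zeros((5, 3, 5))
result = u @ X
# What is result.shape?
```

(5, 4, 5)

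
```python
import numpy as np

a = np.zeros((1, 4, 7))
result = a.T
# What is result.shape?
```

(7, 4, 1)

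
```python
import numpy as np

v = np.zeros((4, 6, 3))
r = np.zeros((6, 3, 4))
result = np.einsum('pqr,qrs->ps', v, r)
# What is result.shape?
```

(4, 4)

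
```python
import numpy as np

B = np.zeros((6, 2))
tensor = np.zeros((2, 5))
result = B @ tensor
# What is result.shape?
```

(6, 5)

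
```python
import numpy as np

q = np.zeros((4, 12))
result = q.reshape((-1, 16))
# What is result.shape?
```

(3, 16)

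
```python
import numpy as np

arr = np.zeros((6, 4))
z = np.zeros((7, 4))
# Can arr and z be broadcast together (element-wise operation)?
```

No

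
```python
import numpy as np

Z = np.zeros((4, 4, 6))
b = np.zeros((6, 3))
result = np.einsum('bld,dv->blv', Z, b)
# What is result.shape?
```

(4, 4, 3)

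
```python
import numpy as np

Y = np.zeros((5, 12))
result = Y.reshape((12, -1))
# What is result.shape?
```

(12, 5)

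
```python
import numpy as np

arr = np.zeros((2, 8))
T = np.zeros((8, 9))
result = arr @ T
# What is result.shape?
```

(2, 9)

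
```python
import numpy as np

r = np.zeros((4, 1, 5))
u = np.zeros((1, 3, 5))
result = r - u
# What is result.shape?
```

(4, 3, 5)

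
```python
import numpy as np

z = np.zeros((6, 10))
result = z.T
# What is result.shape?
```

(10, 6)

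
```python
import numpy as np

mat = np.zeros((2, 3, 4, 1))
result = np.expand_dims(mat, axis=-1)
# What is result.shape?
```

(2, 3, 4, 1, 1)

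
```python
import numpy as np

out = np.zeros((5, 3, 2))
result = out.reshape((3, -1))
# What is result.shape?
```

(3, 10)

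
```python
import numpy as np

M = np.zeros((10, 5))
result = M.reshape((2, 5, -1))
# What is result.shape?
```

(2, 5, 5)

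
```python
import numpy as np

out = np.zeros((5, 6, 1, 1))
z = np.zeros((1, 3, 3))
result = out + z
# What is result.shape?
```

(5, 6, 3, 3)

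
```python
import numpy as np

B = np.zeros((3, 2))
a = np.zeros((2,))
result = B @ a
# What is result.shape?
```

(3,)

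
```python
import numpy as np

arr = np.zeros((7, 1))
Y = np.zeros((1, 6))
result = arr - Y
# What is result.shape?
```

(7, 6)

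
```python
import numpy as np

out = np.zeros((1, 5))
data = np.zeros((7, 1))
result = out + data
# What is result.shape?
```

(7, 5)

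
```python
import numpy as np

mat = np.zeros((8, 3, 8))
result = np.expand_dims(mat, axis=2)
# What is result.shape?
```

(8, 3, 1, 8)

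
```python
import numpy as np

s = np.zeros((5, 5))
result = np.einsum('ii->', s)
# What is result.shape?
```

()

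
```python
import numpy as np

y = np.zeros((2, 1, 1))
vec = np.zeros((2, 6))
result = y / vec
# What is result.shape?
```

(2, 2, 6)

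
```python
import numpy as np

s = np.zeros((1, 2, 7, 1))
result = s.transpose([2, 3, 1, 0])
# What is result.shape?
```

(7, 1, 2, 1)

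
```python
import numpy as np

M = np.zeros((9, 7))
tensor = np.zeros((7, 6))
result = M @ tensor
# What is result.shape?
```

(9, 6)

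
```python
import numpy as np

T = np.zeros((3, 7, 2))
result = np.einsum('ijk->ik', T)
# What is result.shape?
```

(3, 2)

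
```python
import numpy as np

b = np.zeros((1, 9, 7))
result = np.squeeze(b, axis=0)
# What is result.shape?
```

(9, 7)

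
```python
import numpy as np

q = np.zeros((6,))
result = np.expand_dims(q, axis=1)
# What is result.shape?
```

(6, 1)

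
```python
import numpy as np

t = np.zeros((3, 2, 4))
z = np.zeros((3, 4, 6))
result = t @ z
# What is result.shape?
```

(3, 2, 6)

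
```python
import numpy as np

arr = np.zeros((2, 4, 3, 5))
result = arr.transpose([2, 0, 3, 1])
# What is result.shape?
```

(3, 2, 5, 4)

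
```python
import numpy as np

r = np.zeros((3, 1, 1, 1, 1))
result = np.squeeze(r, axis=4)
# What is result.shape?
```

(3, 1, 1, 1)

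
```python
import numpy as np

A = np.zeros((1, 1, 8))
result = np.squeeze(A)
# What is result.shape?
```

(8,)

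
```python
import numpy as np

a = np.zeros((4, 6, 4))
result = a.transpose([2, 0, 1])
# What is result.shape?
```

(4, 4, 6)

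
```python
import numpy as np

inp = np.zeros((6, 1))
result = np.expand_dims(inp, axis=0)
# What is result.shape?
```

(1, 6, 1)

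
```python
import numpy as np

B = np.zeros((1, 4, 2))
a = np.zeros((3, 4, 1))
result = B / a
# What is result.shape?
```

(3, 4, 2)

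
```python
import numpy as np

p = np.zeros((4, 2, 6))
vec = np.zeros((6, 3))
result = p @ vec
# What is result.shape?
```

(4, 2, 3)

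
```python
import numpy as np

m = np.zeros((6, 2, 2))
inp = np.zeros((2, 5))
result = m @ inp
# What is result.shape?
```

(6, 2, 5)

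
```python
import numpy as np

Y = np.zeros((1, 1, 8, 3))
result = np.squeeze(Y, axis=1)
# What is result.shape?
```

(1, 8, 3)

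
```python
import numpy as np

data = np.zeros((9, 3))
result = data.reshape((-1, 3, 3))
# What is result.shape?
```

(3, 3, 3)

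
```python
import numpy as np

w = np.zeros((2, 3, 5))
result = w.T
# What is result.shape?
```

(5, 3, 2)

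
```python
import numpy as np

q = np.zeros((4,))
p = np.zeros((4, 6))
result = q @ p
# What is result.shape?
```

(6,)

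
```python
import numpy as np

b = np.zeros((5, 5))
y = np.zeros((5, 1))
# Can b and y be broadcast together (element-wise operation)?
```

Yes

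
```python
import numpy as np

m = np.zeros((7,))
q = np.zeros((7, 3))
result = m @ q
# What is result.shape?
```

(3,)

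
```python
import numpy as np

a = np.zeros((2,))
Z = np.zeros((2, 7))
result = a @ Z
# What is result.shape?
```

(7,)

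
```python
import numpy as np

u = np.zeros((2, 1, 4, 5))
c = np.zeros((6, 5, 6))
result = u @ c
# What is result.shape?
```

(2, 6, 4, 6)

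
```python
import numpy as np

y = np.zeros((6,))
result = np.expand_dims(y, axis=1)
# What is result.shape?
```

(6, 1)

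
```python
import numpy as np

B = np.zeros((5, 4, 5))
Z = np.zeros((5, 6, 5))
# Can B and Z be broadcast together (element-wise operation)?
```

No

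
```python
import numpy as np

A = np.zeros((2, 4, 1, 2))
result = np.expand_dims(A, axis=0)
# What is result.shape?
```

(1, 2, 4, 1, 2)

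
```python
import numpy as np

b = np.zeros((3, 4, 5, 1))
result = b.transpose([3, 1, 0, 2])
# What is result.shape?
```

(1, 4, 3, 5)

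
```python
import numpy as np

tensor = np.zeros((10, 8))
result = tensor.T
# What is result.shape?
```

(8, 10)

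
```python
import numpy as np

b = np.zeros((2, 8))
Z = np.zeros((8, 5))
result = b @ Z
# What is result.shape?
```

(2, 5)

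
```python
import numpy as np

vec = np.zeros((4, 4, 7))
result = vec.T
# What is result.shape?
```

(7, 4, 4)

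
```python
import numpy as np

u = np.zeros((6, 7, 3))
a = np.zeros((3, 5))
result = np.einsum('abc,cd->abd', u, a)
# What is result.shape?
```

(6, 7, 5)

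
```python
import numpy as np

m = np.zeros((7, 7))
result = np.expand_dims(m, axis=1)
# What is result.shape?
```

(7, 1, 7)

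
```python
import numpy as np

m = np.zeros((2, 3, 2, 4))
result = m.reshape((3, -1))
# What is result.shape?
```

(3, 16)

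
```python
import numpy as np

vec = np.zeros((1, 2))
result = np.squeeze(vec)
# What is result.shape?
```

(2,)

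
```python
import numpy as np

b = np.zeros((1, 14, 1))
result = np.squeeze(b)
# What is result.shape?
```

(14,)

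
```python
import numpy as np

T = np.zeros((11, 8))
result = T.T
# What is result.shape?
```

(8, 11)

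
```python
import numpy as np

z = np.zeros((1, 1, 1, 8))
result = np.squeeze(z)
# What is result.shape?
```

(8,)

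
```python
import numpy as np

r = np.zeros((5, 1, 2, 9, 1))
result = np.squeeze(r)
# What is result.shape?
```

(5, 2, 9)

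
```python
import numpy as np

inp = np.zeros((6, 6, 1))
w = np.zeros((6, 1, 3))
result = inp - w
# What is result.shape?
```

(6, 6, 3)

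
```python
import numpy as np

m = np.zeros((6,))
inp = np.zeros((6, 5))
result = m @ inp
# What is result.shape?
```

(5,)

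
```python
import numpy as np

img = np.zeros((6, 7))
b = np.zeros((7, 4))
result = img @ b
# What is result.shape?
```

(6, 4)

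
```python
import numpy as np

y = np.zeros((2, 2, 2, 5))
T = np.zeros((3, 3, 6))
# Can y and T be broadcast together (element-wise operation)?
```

No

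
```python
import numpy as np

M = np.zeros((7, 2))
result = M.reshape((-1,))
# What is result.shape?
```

(14,)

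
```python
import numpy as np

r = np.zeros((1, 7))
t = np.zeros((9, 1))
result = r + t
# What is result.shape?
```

(9, 7)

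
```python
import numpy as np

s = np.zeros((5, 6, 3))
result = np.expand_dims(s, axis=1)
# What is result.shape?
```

(5, 1, 6, 3)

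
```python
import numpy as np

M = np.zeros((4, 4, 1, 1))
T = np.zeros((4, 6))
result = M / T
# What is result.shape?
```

(4, 4, 4, 6)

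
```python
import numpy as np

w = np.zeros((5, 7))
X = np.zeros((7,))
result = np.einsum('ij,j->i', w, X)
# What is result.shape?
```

(5,)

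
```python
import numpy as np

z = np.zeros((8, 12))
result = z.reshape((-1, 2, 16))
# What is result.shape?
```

(3, 2, 16)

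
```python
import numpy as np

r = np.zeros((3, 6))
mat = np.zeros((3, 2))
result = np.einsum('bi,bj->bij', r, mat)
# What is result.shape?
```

(3, 6, 2)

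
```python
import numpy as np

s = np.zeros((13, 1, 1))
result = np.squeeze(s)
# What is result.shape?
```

(13,)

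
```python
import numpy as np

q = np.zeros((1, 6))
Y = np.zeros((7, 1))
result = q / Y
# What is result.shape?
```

(7, 6)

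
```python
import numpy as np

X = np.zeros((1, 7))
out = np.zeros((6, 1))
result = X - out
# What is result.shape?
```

(6, 7)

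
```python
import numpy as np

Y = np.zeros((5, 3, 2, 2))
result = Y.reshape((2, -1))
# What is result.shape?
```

(2, 30)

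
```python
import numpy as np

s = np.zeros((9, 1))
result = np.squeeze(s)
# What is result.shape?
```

(9,)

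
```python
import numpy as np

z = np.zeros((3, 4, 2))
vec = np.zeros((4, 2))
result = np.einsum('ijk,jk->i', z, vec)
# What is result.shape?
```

(3,)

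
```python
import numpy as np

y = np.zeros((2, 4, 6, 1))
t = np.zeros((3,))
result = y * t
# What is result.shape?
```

(2, 4, 6, 3)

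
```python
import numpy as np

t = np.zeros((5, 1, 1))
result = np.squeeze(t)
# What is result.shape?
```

(5,)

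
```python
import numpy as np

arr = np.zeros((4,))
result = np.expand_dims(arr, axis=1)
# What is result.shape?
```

(4, 1)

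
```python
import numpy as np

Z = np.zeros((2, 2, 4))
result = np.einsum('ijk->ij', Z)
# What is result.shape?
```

(2, 2)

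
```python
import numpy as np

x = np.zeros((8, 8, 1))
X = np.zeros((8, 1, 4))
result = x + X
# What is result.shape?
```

(8, 8, 4)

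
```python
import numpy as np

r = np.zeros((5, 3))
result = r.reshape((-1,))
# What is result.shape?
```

(15,)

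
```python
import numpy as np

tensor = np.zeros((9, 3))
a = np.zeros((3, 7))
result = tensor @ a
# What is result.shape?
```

(9, 7)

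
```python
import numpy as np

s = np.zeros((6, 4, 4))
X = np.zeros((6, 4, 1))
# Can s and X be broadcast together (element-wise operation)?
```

Yes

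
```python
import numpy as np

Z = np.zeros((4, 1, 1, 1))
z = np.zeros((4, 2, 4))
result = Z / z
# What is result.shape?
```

(4, 4, 2, 4)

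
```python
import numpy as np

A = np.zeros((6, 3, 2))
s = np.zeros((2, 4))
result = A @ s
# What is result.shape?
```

(6, 3, 4)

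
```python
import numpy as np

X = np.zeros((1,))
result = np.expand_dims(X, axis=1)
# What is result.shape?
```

(1, 1)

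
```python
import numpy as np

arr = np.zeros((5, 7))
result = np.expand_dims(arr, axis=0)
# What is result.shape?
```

(1, 5, 7)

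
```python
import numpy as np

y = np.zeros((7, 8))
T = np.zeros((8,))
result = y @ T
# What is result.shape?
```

(7,)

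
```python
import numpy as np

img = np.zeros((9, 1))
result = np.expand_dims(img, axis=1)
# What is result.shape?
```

(9, 1, 1)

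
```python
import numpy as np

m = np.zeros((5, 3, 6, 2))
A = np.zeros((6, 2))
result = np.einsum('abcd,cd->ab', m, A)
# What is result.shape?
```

(5, 3)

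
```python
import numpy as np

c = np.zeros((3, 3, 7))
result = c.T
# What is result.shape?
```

(7, 3, 3)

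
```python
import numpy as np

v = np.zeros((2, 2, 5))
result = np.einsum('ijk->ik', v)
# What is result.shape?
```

(2, 5)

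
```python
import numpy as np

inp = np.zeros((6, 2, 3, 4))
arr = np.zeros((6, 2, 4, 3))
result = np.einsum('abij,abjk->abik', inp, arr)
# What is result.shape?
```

(6, 2, 3, 3)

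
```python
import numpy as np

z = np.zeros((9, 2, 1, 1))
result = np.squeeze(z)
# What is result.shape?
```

(9, 2)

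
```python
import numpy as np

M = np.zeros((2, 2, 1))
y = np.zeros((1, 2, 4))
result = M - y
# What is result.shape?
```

(2, 2, 4)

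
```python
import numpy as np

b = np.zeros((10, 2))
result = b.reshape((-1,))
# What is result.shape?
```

(20,)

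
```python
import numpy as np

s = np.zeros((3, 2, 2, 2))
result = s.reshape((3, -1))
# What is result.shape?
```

(3, 8)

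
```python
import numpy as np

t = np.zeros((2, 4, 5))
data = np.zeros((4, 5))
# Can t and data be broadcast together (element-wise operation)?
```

Yes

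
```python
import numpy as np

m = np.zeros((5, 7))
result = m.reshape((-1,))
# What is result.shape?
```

(35,)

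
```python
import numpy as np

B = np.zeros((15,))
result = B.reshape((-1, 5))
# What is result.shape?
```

(3, 5)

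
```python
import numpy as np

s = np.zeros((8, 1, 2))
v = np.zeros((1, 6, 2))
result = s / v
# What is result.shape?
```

(8, 6, 2)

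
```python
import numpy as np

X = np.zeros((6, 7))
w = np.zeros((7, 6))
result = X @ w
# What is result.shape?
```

(6, 6)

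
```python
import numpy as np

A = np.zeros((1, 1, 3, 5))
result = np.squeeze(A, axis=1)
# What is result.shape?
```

(1, 3, 5)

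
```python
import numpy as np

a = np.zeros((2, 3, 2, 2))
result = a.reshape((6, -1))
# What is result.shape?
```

(6, 4)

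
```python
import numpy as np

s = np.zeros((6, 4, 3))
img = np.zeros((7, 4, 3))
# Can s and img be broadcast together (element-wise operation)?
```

No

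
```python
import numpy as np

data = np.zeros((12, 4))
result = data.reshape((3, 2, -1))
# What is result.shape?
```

(3, 2, 8)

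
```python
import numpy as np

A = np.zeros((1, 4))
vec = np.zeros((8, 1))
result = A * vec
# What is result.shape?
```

(8, 4)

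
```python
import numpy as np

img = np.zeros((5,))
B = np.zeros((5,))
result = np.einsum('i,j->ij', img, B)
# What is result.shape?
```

(5, 5)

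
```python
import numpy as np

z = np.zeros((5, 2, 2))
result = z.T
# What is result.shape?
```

(2, 2, 5)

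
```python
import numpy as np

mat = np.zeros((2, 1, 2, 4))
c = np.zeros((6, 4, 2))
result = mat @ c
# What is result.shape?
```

(2, 6, 2, 2)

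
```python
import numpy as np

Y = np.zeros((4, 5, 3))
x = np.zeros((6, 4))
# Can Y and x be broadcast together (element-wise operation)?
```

No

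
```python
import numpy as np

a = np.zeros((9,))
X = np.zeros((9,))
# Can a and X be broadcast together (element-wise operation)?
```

Yes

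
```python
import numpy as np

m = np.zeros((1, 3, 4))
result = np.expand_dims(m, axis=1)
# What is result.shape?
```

(1, 1, 3, 4)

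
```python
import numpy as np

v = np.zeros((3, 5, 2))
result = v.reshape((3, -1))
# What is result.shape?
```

(3, 10)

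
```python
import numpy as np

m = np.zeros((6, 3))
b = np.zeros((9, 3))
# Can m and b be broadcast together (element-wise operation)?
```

No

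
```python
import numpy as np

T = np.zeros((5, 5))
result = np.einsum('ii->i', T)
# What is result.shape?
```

(5,)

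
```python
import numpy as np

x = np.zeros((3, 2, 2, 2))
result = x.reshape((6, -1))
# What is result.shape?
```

(6, 4)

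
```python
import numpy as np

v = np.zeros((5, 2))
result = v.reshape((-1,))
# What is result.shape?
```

(10,)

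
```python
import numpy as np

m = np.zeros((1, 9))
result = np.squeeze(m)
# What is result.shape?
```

(9,)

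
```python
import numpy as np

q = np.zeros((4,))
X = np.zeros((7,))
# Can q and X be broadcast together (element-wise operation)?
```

No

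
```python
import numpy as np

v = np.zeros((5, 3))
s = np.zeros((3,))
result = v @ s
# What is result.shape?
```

(5,)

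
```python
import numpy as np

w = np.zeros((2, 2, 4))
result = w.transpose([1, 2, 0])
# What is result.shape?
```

(2, 4, 2)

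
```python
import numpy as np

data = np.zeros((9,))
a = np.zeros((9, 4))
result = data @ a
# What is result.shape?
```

(4,)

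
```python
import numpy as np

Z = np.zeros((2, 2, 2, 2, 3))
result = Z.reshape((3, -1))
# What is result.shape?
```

(3, 16)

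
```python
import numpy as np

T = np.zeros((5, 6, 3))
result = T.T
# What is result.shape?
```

(3, 6, 5)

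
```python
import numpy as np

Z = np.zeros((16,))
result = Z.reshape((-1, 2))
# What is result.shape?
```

(8, 2)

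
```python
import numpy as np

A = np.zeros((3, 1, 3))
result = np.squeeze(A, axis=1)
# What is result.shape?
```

(3, 3)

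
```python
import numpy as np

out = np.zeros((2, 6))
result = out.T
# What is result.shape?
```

(6, 2)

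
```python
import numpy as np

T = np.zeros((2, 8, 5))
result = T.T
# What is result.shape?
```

(5, 8, 2)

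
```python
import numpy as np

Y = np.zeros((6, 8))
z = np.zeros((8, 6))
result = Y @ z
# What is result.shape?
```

(6, 6)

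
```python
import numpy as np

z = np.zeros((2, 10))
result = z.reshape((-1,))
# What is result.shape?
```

(20,)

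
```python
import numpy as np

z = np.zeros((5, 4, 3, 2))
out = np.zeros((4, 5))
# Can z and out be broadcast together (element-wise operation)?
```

No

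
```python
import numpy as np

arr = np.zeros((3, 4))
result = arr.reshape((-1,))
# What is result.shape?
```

(12,)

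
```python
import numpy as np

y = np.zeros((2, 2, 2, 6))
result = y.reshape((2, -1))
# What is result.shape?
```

(2, 24)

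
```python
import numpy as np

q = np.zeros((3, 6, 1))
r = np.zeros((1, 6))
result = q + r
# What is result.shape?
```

(3, 6, 6)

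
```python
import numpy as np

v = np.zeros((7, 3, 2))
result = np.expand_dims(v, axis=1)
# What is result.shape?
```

(7, 1, 3, 2)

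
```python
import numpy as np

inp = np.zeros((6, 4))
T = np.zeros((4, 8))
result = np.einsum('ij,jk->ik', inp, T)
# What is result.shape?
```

(6, 8)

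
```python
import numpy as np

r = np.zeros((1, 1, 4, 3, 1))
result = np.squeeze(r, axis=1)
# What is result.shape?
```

(1, 4, 3, 1)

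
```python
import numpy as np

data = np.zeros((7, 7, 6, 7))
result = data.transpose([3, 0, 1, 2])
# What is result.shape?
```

(7, 7, 7, 6)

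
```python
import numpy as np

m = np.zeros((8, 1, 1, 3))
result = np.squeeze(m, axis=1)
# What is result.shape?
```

(8, 1, 3)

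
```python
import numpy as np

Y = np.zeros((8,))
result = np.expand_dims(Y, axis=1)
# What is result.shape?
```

(8, 1)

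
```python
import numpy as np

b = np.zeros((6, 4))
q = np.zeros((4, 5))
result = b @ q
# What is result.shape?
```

(6, 5)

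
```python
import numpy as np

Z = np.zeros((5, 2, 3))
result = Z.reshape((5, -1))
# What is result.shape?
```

(5, 6)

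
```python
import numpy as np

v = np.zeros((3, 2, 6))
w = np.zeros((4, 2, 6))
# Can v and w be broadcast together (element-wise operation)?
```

No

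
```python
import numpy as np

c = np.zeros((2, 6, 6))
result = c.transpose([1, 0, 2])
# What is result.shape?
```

(6, 2, 6)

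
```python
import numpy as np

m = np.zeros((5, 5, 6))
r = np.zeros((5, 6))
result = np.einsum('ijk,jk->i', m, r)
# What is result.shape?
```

(5,)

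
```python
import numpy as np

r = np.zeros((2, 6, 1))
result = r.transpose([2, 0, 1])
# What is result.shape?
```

(1, 2, 6)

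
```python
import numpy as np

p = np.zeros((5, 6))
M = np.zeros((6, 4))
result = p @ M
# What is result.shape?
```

(5, 4)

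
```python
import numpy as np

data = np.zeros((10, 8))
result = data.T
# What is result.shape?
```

(8, 10)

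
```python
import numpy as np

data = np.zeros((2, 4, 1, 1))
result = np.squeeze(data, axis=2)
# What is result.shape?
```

(2, 4, 1)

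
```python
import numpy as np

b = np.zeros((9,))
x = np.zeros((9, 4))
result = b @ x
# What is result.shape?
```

(4,)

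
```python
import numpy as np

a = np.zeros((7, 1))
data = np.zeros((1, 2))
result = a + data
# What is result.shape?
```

(7, 2)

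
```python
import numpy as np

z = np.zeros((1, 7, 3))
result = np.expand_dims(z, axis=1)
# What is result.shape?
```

(1, 1, 7, 3)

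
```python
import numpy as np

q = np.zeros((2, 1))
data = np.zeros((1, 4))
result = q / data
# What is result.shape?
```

(2, 4)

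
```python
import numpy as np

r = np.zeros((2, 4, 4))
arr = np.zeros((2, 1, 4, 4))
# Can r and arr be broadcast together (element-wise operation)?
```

Yes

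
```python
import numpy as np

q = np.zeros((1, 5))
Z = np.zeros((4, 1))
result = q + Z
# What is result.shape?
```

(4, 5)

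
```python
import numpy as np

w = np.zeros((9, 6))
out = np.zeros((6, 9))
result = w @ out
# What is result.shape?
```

(9, 9)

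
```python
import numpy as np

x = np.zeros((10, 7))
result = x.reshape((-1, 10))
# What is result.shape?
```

(7, 10)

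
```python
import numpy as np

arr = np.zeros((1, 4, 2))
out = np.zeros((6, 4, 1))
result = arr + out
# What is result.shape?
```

(6, 4, 2)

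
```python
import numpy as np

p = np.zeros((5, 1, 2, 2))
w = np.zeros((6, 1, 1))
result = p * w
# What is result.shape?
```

(5, 6, 2, 2)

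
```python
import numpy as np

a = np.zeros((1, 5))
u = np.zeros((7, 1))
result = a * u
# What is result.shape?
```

(7, 5)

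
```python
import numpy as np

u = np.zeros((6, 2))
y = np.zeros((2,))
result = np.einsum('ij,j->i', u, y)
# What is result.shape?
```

(6,)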